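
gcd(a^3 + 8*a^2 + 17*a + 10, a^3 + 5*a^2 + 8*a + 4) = a^2 + 3*a + 2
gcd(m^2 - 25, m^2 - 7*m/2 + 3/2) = 1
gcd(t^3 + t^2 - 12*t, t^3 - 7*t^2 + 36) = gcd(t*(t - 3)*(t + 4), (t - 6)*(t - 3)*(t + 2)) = t - 3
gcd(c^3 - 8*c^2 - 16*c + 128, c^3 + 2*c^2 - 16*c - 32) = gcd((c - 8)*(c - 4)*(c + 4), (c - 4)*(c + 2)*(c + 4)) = c^2 - 16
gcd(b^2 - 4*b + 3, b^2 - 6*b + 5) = b - 1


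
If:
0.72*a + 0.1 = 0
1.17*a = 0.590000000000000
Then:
No Solution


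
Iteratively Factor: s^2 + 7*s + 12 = (s + 3)*(s + 4)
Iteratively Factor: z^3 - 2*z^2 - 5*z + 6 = (z - 1)*(z^2 - z - 6) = (z - 3)*(z - 1)*(z + 2)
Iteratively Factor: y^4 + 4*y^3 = (y)*(y^3 + 4*y^2) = y^2*(y^2 + 4*y) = y^3*(y + 4)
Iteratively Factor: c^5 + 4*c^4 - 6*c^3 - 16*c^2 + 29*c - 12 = (c - 1)*(c^4 + 5*c^3 - c^2 - 17*c + 12) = (c - 1)*(c + 4)*(c^3 + c^2 - 5*c + 3) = (c - 1)*(c + 3)*(c + 4)*(c^2 - 2*c + 1) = (c - 1)^2*(c + 3)*(c + 4)*(c - 1)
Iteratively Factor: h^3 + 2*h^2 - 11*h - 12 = (h + 1)*(h^2 + h - 12) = (h - 3)*(h + 1)*(h + 4)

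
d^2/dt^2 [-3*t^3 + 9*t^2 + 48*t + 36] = 18 - 18*t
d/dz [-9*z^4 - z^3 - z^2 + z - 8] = -36*z^3 - 3*z^2 - 2*z + 1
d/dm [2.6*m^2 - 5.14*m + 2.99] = 5.2*m - 5.14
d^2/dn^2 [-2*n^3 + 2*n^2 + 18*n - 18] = 4 - 12*n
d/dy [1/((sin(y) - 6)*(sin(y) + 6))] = -sin(2*y)/((sin(y) - 6)^2*(sin(y) + 6)^2)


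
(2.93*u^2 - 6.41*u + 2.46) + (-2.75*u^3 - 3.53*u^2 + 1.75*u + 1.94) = -2.75*u^3 - 0.6*u^2 - 4.66*u + 4.4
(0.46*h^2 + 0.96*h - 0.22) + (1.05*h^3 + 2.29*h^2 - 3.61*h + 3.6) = 1.05*h^3 + 2.75*h^2 - 2.65*h + 3.38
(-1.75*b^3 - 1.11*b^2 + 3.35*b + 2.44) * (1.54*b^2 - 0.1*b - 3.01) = -2.695*b^5 - 1.5344*b^4 + 10.5375*b^3 + 6.7637*b^2 - 10.3275*b - 7.3444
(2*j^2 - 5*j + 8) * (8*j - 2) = 16*j^3 - 44*j^2 + 74*j - 16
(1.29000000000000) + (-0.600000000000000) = 0.690000000000000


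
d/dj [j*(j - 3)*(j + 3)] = 3*j^2 - 9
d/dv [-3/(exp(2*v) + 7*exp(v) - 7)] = (6*exp(v) + 21)*exp(v)/(exp(2*v) + 7*exp(v) - 7)^2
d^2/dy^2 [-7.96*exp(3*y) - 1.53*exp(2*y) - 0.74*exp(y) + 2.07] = (-71.64*exp(2*y) - 6.12*exp(y) - 0.74)*exp(y)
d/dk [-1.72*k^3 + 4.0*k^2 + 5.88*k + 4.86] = -5.16*k^2 + 8.0*k + 5.88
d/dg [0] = 0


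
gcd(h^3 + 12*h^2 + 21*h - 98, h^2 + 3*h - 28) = h + 7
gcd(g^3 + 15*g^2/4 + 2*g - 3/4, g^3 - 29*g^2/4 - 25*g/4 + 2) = g^2 + 3*g/4 - 1/4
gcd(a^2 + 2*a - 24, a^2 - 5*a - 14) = 1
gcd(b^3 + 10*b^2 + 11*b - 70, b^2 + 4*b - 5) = b + 5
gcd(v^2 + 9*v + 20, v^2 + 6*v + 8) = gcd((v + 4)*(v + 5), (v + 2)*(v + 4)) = v + 4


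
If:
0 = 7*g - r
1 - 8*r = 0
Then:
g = 1/56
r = 1/8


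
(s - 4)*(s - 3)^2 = s^3 - 10*s^2 + 33*s - 36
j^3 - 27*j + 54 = (j - 3)^2*(j + 6)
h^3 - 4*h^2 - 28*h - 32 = (h - 8)*(h + 2)^2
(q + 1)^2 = q^2 + 2*q + 1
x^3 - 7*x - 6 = (x - 3)*(x + 1)*(x + 2)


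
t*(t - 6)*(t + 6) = t^3 - 36*t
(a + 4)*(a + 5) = a^2 + 9*a + 20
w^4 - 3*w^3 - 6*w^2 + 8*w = w*(w - 4)*(w - 1)*(w + 2)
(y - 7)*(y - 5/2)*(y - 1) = y^3 - 21*y^2/2 + 27*y - 35/2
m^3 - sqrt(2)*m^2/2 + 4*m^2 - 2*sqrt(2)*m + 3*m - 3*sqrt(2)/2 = (m + 1)*(m + 3)*(m - sqrt(2)/2)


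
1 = 1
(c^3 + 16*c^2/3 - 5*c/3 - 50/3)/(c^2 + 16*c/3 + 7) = (3*c^3 + 16*c^2 - 5*c - 50)/(3*c^2 + 16*c + 21)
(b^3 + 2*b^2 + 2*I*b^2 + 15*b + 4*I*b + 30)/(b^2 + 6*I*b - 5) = (b^2 + b*(2 - 3*I) - 6*I)/(b + I)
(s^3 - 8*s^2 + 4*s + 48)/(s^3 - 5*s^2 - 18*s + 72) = (s^2 - 2*s - 8)/(s^2 + s - 12)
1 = 1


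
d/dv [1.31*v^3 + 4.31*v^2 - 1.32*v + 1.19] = 3.93*v^2 + 8.62*v - 1.32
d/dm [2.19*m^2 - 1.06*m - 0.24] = 4.38*m - 1.06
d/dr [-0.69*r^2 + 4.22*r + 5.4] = 4.22 - 1.38*r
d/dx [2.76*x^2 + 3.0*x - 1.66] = 5.52*x + 3.0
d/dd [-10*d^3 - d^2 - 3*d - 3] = -30*d^2 - 2*d - 3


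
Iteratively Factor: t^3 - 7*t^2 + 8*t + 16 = (t + 1)*(t^2 - 8*t + 16) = (t - 4)*(t + 1)*(t - 4)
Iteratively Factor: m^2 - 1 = (m + 1)*(m - 1)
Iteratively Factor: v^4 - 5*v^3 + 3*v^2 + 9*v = (v - 3)*(v^3 - 2*v^2 - 3*v) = (v - 3)*(v + 1)*(v^2 - 3*v) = v*(v - 3)*(v + 1)*(v - 3)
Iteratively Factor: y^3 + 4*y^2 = (y + 4)*(y^2) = y*(y + 4)*(y)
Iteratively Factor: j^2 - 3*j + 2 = (j - 1)*(j - 2)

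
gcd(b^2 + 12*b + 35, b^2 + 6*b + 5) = b + 5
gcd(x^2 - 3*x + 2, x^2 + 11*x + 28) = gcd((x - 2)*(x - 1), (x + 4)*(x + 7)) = 1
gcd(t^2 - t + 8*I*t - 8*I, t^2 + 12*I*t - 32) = t + 8*I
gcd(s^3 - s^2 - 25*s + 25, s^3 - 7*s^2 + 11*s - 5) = s^2 - 6*s + 5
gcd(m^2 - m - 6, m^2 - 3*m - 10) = m + 2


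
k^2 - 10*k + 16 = (k - 8)*(k - 2)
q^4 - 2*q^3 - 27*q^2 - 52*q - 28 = (q - 7)*(q + 1)*(q + 2)^2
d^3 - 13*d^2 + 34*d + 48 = (d - 8)*(d - 6)*(d + 1)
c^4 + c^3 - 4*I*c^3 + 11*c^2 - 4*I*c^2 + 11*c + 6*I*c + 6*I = (c - 6*I)*(c + I)*(-I*c + 1)*(I*c + I)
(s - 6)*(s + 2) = s^2 - 4*s - 12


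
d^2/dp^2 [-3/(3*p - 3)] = -2/(p - 1)^3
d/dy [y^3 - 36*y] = 3*y^2 - 36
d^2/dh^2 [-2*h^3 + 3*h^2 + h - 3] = 6 - 12*h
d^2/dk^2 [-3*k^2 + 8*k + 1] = -6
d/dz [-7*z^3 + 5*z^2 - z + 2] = -21*z^2 + 10*z - 1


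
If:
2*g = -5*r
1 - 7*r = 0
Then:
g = -5/14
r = 1/7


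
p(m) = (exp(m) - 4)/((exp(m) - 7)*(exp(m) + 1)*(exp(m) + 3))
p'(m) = -(exp(m) - 4)*exp(m)/((exp(m) - 7)*(exp(m) + 1)*(exp(m) + 3)^2) - (exp(m) - 4)*exp(m)/((exp(m) - 7)*(exp(m) + 1)^2*(exp(m) + 3)) + exp(m)/((exp(m) - 7)*(exp(m) + 1)*(exp(m) + 3)) - (exp(m) - 4)*exp(m)/((exp(m) - 7)^2*(exp(m) + 1)*(exp(m) + 3))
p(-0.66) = 0.10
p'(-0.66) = -0.06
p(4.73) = 0.00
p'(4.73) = -0.00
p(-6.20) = 0.19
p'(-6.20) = -0.00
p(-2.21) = 0.16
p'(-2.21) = -0.02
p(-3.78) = 0.18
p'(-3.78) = -0.01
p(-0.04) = 0.06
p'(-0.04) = -0.06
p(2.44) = 0.01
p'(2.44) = -0.03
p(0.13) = 0.06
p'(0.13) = -0.06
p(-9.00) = 0.19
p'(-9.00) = 0.00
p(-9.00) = 0.19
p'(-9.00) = 0.00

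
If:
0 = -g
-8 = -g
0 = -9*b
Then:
No Solution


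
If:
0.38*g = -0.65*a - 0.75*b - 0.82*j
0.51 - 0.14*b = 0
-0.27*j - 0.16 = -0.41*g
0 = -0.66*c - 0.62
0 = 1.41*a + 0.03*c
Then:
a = 0.02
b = 3.64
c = -0.94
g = -1.39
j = -2.70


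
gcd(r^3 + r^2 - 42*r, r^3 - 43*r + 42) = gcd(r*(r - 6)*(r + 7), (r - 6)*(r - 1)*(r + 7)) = r^2 + r - 42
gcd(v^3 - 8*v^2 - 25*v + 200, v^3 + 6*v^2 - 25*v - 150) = v^2 - 25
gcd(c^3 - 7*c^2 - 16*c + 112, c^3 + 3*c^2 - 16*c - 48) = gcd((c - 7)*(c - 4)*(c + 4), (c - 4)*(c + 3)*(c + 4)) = c^2 - 16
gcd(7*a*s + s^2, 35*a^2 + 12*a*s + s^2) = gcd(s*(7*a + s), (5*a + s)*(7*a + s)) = 7*a + s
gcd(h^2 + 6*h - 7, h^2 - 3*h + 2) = h - 1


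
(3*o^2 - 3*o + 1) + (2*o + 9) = 3*o^2 - o + 10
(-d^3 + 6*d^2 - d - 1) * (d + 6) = -d^4 + 35*d^2 - 7*d - 6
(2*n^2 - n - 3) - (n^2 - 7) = n^2 - n + 4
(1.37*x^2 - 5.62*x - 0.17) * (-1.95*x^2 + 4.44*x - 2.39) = -2.6715*x^4 + 17.0418*x^3 - 27.8956*x^2 + 12.677*x + 0.4063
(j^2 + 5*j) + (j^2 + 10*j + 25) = 2*j^2 + 15*j + 25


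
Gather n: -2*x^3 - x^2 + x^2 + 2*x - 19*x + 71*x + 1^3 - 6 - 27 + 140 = -2*x^3 + 54*x + 108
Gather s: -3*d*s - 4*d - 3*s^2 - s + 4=-4*d - 3*s^2 + s*(-3*d - 1) + 4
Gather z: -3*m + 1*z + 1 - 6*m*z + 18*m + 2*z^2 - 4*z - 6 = 15*m + 2*z^2 + z*(-6*m - 3) - 5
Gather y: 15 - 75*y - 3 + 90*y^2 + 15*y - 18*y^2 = 72*y^2 - 60*y + 12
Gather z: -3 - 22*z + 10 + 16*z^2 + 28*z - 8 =16*z^2 + 6*z - 1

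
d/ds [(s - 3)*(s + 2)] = 2*s - 1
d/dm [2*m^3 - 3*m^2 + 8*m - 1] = 6*m^2 - 6*m + 8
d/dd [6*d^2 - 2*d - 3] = 12*d - 2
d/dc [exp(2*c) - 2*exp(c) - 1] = 2*(exp(c) - 1)*exp(c)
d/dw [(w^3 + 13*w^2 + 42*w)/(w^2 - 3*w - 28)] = (w^4 - 6*w^3 - 165*w^2 - 728*w - 1176)/(w^4 - 6*w^3 - 47*w^2 + 168*w + 784)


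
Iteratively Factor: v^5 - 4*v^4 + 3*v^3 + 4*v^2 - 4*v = (v - 1)*(v^4 - 3*v^3 + 4*v) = (v - 2)*(v - 1)*(v^3 - v^2 - 2*v) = v*(v - 2)*(v - 1)*(v^2 - v - 2) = v*(v - 2)*(v - 1)*(v + 1)*(v - 2)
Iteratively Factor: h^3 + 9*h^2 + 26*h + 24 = (h + 4)*(h^2 + 5*h + 6) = (h + 3)*(h + 4)*(h + 2)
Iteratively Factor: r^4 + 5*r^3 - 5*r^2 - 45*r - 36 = (r + 1)*(r^3 + 4*r^2 - 9*r - 36) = (r + 1)*(r + 4)*(r^2 - 9) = (r - 3)*(r + 1)*(r + 4)*(r + 3)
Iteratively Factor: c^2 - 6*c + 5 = (c - 5)*(c - 1)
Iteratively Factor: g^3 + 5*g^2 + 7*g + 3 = (g + 1)*(g^2 + 4*g + 3) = (g + 1)*(g + 3)*(g + 1)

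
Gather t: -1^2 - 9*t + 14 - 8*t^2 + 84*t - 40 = -8*t^2 + 75*t - 27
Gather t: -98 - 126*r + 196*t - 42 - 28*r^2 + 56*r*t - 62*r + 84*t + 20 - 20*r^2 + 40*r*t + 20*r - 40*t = -48*r^2 - 168*r + t*(96*r + 240) - 120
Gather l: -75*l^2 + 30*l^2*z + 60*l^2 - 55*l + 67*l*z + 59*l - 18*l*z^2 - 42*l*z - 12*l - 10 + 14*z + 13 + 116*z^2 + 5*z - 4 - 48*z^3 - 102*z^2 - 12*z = l^2*(30*z - 15) + l*(-18*z^2 + 25*z - 8) - 48*z^3 + 14*z^2 + 7*z - 1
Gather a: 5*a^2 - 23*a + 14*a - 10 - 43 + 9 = 5*a^2 - 9*a - 44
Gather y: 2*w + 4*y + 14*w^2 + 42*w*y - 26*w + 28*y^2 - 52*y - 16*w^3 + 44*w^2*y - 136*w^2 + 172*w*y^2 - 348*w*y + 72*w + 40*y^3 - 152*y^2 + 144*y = -16*w^3 - 122*w^2 + 48*w + 40*y^3 + y^2*(172*w - 124) + y*(44*w^2 - 306*w + 96)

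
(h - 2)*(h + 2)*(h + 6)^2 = h^4 + 12*h^3 + 32*h^2 - 48*h - 144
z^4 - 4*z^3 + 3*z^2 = z^2*(z - 3)*(z - 1)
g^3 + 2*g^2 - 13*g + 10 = (g - 2)*(g - 1)*(g + 5)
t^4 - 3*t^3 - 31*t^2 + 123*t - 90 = (t - 5)*(t - 3)*(t - 1)*(t + 6)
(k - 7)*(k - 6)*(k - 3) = k^3 - 16*k^2 + 81*k - 126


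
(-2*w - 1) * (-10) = 20*w + 10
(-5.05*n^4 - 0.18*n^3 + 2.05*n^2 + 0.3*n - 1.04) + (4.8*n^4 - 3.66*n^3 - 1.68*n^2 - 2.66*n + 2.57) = -0.25*n^4 - 3.84*n^3 + 0.37*n^2 - 2.36*n + 1.53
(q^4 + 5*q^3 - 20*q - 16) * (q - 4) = q^5 + q^4 - 20*q^3 - 20*q^2 + 64*q + 64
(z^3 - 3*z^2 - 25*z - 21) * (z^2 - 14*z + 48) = z^5 - 17*z^4 + 65*z^3 + 185*z^2 - 906*z - 1008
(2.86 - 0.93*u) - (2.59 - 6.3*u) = 5.37*u + 0.27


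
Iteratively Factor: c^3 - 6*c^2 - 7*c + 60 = (c + 3)*(c^2 - 9*c + 20) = (c - 5)*(c + 3)*(c - 4)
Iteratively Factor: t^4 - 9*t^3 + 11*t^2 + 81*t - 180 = (t - 5)*(t^3 - 4*t^2 - 9*t + 36) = (t - 5)*(t - 4)*(t^2 - 9) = (t - 5)*(t - 4)*(t - 3)*(t + 3)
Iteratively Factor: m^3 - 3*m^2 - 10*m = (m + 2)*(m^2 - 5*m) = m*(m + 2)*(m - 5)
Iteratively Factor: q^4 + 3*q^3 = (q)*(q^3 + 3*q^2) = q^2*(q^2 + 3*q) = q^3*(q + 3)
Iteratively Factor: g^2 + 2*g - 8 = (g - 2)*(g + 4)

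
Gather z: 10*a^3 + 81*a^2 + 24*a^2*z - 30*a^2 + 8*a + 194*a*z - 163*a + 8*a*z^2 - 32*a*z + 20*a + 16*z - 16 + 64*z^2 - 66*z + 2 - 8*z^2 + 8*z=10*a^3 + 51*a^2 - 135*a + z^2*(8*a + 56) + z*(24*a^2 + 162*a - 42) - 14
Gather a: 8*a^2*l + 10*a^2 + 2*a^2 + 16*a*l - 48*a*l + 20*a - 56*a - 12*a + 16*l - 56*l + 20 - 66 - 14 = a^2*(8*l + 12) + a*(-32*l - 48) - 40*l - 60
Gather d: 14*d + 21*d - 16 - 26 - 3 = 35*d - 45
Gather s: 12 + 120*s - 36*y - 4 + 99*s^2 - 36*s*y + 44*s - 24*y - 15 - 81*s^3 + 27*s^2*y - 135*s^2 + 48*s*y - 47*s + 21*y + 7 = -81*s^3 + s^2*(27*y - 36) + s*(12*y + 117) - 39*y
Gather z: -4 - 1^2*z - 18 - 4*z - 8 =-5*z - 30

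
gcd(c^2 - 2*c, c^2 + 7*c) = c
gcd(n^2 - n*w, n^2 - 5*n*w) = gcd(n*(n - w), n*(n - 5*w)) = n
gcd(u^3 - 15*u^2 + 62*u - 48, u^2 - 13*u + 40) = u - 8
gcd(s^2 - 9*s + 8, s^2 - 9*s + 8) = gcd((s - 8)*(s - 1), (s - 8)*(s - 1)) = s^2 - 9*s + 8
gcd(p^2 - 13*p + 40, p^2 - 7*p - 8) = p - 8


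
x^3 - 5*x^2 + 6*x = x*(x - 3)*(x - 2)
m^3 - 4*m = m*(m - 2)*(m + 2)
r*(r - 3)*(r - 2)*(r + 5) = r^4 - 19*r^2 + 30*r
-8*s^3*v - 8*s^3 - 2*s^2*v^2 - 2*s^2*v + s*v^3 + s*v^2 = (-4*s + v)*(2*s + v)*(s*v + s)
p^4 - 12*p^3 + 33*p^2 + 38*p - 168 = (p - 7)*(p - 4)*(p - 3)*(p + 2)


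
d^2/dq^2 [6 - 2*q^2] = -4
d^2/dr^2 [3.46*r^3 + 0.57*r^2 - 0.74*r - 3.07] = 20.76*r + 1.14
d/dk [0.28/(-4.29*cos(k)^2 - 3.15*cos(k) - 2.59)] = -(2.4024*cos(k) + 0.882)*sin(k)/(4.29*cos(k)^2 + 3.15*cos(k) + 2.59)^2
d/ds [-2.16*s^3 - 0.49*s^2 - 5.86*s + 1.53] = -6.48*s^2 - 0.98*s - 5.86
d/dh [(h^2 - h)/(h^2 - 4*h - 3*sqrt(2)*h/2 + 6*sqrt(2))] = 2*(h*(h - 1)*(-4*h + 3*sqrt(2) + 8) + (2*h - 1)*(2*h^2 - 8*h - 3*sqrt(2)*h + 12*sqrt(2)))/(2*h^2 - 8*h - 3*sqrt(2)*h + 12*sqrt(2))^2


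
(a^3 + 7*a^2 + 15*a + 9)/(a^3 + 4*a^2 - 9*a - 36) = (a^2 + 4*a + 3)/(a^2 + a - 12)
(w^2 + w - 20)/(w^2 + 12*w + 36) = (w^2 + w - 20)/(w^2 + 12*w + 36)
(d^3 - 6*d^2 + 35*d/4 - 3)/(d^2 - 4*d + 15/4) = (2*d^2 - 9*d + 4)/(2*d - 5)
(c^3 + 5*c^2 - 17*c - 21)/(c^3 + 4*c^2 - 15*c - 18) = (c + 7)/(c + 6)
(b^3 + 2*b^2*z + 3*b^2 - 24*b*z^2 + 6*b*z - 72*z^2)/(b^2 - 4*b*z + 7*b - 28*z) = (b^2 + 6*b*z + 3*b + 18*z)/(b + 7)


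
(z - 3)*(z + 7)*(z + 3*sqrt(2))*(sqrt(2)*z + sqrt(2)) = sqrt(2)*z^4 + 6*z^3 + 5*sqrt(2)*z^3 - 17*sqrt(2)*z^2 + 30*z^2 - 102*z - 21*sqrt(2)*z - 126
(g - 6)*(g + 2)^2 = g^3 - 2*g^2 - 20*g - 24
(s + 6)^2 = s^2 + 12*s + 36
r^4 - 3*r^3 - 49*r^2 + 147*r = r*(r - 7)*(r - 3)*(r + 7)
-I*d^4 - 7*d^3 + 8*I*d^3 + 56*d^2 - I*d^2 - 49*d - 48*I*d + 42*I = (d - 7)*(d - 6*I)*(d - I)*(-I*d + I)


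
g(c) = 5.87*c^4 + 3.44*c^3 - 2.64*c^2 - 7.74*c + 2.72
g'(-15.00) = -76851.54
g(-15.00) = 285083.57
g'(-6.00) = -4676.22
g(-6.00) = 6818.60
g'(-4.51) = -1927.93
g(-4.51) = 2096.90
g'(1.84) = 163.75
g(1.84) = 68.25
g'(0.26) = -8.00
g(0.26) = 0.62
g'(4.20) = 1891.72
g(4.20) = 2005.07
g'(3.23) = 874.11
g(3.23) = 705.02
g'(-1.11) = -21.28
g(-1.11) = 12.27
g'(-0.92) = -12.43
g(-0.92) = 9.13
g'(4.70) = 2633.18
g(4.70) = 3129.55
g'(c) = 23.48*c^3 + 10.32*c^2 - 5.28*c - 7.74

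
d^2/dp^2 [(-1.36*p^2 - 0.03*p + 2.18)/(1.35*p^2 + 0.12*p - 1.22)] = (0.33129*p^3 + 10.39878*p^2 + 1.8225*p + 3.186472)/(2.460375*p^6 + 0.6561*p^5 - 6.61203*p^4 - 1.184112*p^3 + 5.975316*p^2 + 0.535824*p - 1.815848)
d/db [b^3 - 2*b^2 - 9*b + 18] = 3*b^2 - 4*b - 9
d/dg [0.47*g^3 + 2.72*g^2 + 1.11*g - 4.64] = 1.41*g^2 + 5.44*g + 1.11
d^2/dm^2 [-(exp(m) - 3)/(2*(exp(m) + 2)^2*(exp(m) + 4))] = (-4*exp(4*m) + 19*exp(3*m) + 220*exp(2*m) + 300*exp(m) - 304)*exp(m)/(2*(exp(7*m) + 20*exp(6*m) + 168*exp(5*m) + 768*exp(4*m) + 2064*exp(3*m) + 3264*exp(2*m) + 2816*exp(m) + 1024))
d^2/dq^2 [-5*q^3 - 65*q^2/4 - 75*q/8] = -30*q - 65/2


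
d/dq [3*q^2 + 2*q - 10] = 6*q + 2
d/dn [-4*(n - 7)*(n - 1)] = 32 - 8*n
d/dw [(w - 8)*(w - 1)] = 2*w - 9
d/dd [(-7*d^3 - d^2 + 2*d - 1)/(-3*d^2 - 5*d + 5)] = (21*d^4 + 70*d^3 - 94*d^2 - 16*d + 5)/(9*d^4 + 30*d^3 - 5*d^2 - 50*d + 25)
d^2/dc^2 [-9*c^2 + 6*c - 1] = -18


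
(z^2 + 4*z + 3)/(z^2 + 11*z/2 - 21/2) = 2*(z^2 + 4*z + 3)/(2*z^2 + 11*z - 21)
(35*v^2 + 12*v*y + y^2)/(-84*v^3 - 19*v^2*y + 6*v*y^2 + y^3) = (5*v + y)/(-12*v^2 - v*y + y^2)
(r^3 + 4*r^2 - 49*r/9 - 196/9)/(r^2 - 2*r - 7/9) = (3*r^2 + 19*r + 28)/(3*r + 1)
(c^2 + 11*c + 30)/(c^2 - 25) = (c + 6)/(c - 5)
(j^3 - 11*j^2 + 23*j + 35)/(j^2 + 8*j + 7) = (j^2 - 12*j + 35)/(j + 7)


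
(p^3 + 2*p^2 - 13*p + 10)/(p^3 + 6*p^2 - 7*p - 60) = (p^2 - 3*p + 2)/(p^2 + p - 12)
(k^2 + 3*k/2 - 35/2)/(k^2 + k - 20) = (k - 7/2)/(k - 4)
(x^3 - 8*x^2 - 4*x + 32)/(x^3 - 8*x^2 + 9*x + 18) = (x^3 - 8*x^2 - 4*x + 32)/(x^3 - 8*x^2 + 9*x + 18)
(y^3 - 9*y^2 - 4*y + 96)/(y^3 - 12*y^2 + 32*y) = (y + 3)/y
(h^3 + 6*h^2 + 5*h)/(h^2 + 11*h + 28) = h*(h^2 + 6*h + 5)/(h^2 + 11*h + 28)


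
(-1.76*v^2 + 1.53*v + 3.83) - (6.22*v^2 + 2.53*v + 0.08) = -7.98*v^2 - 1.0*v + 3.75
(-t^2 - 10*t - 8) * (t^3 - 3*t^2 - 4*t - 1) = -t^5 - 7*t^4 + 26*t^3 + 65*t^2 + 42*t + 8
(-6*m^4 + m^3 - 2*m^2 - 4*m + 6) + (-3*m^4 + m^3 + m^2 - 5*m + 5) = -9*m^4 + 2*m^3 - m^2 - 9*m + 11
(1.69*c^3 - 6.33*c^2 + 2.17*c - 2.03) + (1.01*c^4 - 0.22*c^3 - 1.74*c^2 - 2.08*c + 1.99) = 1.01*c^4 + 1.47*c^3 - 8.07*c^2 + 0.0899999999999999*c - 0.0399999999999998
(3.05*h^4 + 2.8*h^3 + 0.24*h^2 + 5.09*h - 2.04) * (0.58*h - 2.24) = 1.769*h^5 - 5.208*h^4 - 6.1328*h^3 + 2.4146*h^2 - 12.5848*h + 4.5696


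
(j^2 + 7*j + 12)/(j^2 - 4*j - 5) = (j^2 + 7*j + 12)/(j^2 - 4*j - 5)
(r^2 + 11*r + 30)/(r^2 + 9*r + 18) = (r + 5)/(r + 3)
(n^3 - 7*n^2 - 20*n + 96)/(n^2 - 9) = (n^2 - 4*n - 32)/(n + 3)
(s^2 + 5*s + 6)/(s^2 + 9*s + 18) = (s + 2)/(s + 6)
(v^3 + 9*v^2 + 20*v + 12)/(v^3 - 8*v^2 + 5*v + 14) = (v^2 + 8*v + 12)/(v^2 - 9*v + 14)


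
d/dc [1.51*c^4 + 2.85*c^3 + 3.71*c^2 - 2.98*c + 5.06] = 6.04*c^3 + 8.55*c^2 + 7.42*c - 2.98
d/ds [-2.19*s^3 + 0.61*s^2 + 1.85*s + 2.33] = -6.57*s^2 + 1.22*s + 1.85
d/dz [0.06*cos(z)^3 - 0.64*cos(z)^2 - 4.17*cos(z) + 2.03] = (-0.18*cos(z)^2 + 1.28*cos(z) + 4.17)*sin(z)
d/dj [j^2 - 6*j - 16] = 2*j - 6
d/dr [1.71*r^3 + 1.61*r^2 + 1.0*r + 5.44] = 5.13*r^2 + 3.22*r + 1.0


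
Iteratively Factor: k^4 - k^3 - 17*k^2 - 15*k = (k)*(k^3 - k^2 - 17*k - 15) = k*(k + 3)*(k^2 - 4*k - 5) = k*(k - 5)*(k + 3)*(k + 1)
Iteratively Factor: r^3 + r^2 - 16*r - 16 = (r + 4)*(r^2 - 3*r - 4) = (r + 1)*(r + 4)*(r - 4)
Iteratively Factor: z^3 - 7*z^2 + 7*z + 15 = (z + 1)*(z^2 - 8*z + 15) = (z - 5)*(z + 1)*(z - 3)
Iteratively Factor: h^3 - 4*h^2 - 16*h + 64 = (h - 4)*(h^2 - 16) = (h - 4)*(h + 4)*(h - 4)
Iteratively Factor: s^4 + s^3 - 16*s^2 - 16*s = (s + 4)*(s^3 - 3*s^2 - 4*s) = (s + 1)*(s + 4)*(s^2 - 4*s) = (s - 4)*(s + 1)*(s + 4)*(s)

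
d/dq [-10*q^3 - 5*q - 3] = -30*q^2 - 5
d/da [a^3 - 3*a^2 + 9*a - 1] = 3*a^2 - 6*a + 9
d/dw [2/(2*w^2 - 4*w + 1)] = 8*(1 - w)/(2*w^2 - 4*w + 1)^2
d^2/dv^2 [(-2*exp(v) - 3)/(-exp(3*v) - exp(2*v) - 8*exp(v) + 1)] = (8*exp(6*v) + 33*exp(5*v) - 29*exp(4*v) + 70*exp(3*v) + 111*exp(2*v) + 220*exp(v) + 26)*exp(v)/(exp(9*v) + 3*exp(8*v) + 27*exp(7*v) + 46*exp(6*v) + 210*exp(5*v) + 141*exp(4*v) + 467*exp(3*v) - 189*exp(2*v) + 24*exp(v) - 1)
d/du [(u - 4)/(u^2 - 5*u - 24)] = (u^2 - 5*u - (u - 4)*(2*u - 5) - 24)/(-u^2 + 5*u + 24)^2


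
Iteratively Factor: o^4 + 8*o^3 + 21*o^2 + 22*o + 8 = (o + 2)*(o^3 + 6*o^2 + 9*o + 4) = (o + 2)*(o + 4)*(o^2 + 2*o + 1) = (o + 1)*(o + 2)*(o + 4)*(o + 1)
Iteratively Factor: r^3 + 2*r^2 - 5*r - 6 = (r + 1)*(r^2 + r - 6) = (r - 2)*(r + 1)*(r + 3)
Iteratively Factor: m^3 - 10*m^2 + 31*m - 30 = (m - 3)*(m^2 - 7*m + 10) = (m - 5)*(m - 3)*(m - 2)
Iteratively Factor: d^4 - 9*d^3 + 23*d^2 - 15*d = (d - 3)*(d^3 - 6*d^2 + 5*d) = (d - 3)*(d - 1)*(d^2 - 5*d) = (d - 5)*(d - 3)*(d - 1)*(d)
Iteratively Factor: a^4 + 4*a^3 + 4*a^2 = (a)*(a^3 + 4*a^2 + 4*a) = a*(a + 2)*(a^2 + 2*a) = a*(a + 2)^2*(a)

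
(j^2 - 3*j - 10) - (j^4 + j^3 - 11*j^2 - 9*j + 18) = -j^4 - j^3 + 12*j^2 + 6*j - 28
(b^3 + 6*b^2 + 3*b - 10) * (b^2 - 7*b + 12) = b^5 - b^4 - 27*b^3 + 41*b^2 + 106*b - 120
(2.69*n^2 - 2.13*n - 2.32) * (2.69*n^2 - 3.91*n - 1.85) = 7.2361*n^4 - 16.2476*n^3 - 2.889*n^2 + 13.0117*n + 4.292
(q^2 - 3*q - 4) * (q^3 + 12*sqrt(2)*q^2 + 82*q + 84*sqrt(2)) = q^5 - 3*q^4 + 12*sqrt(2)*q^4 - 36*sqrt(2)*q^3 + 78*q^3 - 246*q^2 + 36*sqrt(2)*q^2 - 252*sqrt(2)*q - 328*q - 336*sqrt(2)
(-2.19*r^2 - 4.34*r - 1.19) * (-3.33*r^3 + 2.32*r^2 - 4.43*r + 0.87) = 7.2927*r^5 + 9.3714*r^4 + 3.5956*r^3 + 14.5601*r^2 + 1.4959*r - 1.0353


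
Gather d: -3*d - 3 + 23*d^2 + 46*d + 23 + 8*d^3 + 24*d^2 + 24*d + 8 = 8*d^3 + 47*d^2 + 67*d + 28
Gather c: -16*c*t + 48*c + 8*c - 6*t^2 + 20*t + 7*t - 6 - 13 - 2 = c*(56 - 16*t) - 6*t^2 + 27*t - 21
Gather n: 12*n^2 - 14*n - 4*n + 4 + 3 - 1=12*n^2 - 18*n + 6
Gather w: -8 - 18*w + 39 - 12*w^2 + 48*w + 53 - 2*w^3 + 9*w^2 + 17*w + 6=-2*w^3 - 3*w^2 + 47*w + 90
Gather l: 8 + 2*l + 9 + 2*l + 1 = 4*l + 18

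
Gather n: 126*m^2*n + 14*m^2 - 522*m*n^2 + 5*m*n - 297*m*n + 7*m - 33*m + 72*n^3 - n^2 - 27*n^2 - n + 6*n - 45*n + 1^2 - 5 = 14*m^2 - 26*m + 72*n^3 + n^2*(-522*m - 28) + n*(126*m^2 - 292*m - 40) - 4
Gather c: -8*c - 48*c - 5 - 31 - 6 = -56*c - 42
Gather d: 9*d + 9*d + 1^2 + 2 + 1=18*d + 4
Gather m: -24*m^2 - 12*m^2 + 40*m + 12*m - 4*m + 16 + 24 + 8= -36*m^2 + 48*m + 48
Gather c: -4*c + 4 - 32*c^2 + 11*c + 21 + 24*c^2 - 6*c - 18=-8*c^2 + c + 7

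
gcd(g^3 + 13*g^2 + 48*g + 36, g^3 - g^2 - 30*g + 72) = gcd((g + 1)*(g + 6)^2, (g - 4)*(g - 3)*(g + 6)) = g + 6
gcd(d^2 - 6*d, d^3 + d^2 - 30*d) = d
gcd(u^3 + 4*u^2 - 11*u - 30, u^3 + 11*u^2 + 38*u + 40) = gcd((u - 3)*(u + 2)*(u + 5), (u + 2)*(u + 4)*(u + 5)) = u^2 + 7*u + 10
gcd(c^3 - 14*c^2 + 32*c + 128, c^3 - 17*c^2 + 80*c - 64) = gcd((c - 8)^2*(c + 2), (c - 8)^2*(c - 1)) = c^2 - 16*c + 64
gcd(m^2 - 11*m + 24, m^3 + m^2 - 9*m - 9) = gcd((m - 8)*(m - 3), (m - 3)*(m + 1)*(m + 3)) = m - 3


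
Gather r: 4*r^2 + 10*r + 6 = 4*r^2 + 10*r + 6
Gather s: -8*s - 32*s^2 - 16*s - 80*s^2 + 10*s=-112*s^2 - 14*s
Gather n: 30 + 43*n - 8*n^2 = -8*n^2 + 43*n + 30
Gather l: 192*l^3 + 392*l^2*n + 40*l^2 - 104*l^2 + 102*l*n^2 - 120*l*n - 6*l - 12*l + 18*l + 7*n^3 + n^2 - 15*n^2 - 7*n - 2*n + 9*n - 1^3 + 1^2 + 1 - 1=192*l^3 + l^2*(392*n - 64) + l*(102*n^2 - 120*n) + 7*n^3 - 14*n^2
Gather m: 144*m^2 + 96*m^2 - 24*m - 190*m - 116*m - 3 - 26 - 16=240*m^2 - 330*m - 45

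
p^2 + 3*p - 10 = (p - 2)*(p + 5)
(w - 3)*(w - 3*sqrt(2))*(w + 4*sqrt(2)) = w^3 - 3*w^2 + sqrt(2)*w^2 - 24*w - 3*sqrt(2)*w + 72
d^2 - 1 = (d - 1)*(d + 1)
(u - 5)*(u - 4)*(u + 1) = u^3 - 8*u^2 + 11*u + 20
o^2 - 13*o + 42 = (o - 7)*(o - 6)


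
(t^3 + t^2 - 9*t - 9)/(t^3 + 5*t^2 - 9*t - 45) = (t + 1)/(t + 5)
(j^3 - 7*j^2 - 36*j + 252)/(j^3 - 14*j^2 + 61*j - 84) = (j^2 - 36)/(j^2 - 7*j + 12)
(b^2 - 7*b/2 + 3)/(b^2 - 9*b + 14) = (b - 3/2)/(b - 7)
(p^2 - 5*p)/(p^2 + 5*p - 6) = p*(p - 5)/(p^2 + 5*p - 6)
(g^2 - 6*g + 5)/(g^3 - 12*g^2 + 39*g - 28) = (g - 5)/(g^2 - 11*g + 28)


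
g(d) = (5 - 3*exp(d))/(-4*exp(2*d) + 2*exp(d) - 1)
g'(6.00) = 0.00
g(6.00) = 0.00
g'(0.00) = 2.33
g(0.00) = -0.67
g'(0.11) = 1.80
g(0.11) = -0.44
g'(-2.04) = -0.40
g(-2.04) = -5.71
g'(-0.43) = 4.68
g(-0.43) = -2.19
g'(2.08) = -0.06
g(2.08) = 0.08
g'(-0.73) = 4.91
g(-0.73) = -3.68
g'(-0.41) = 4.60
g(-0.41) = -2.10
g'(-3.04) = -0.29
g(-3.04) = -5.32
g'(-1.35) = 1.18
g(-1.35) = -5.63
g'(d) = (5 - 3*exp(d))*(8*exp(2*d) - 2*exp(d))/(-4*exp(2*d) + 2*exp(d) - 1)^2 - 3*exp(d)/(-4*exp(2*d) + 2*exp(d) - 1) = (-12*exp(2*d) + 40*exp(d) - 7)*exp(d)/(16*exp(4*d) - 16*exp(3*d) + 12*exp(2*d) - 4*exp(d) + 1)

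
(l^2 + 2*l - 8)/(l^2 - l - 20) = (l - 2)/(l - 5)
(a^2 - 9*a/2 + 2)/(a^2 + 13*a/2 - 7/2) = (a - 4)/(a + 7)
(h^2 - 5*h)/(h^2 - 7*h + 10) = h/(h - 2)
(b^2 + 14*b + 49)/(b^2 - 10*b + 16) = (b^2 + 14*b + 49)/(b^2 - 10*b + 16)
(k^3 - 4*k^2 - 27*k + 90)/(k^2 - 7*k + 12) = (k^2 - k - 30)/(k - 4)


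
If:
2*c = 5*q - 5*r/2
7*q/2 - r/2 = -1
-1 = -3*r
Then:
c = -85/84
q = -5/21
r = 1/3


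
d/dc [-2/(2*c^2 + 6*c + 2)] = (2*c + 3)/(c^2 + 3*c + 1)^2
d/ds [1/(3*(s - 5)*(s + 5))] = -2*s/(3*s^4 - 150*s^2 + 1875)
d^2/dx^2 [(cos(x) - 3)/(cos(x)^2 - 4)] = (8*(cos(x) - 3)*sin(x)^2*cos(x)^2 - (cos(x)^2 - 4)^2*cos(x) + 2*(cos(x)^2 - 4)*(-3*cos(2*x) + cos(3*x)))/(cos(x)^2 - 4)^3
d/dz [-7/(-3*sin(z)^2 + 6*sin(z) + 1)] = 42*(1 - sin(z))*cos(z)/(-3*sin(z)^2 + 6*sin(z) + 1)^2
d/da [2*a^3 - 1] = 6*a^2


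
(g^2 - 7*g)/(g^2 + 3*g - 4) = g*(g - 7)/(g^2 + 3*g - 4)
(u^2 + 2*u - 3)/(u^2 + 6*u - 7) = (u + 3)/(u + 7)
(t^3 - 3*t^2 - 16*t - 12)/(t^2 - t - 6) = (t^2 - 5*t - 6)/(t - 3)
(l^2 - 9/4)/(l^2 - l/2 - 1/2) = (9 - 4*l^2)/(2*(-2*l^2 + l + 1))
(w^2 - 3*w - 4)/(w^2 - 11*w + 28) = (w + 1)/(w - 7)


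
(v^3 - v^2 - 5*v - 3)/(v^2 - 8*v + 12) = (v^3 - v^2 - 5*v - 3)/(v^2 - 8*v + 12)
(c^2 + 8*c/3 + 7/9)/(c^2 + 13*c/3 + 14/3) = (c + 1/3)/(c + 2)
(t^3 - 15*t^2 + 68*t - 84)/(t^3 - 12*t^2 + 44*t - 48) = (t - 7)/(t - 4)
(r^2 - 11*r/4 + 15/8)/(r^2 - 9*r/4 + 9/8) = (4*r - 5)/(4*r - 3)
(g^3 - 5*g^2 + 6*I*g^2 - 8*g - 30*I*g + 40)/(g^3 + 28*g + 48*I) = (g - 5)/(g - 6*I)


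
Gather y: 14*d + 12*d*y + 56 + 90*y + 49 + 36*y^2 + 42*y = 14*d + 36*y^2 + y*(12*d + 132) + 105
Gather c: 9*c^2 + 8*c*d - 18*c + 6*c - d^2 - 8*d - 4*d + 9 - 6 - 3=9*c^2 + c*(8*d - 12) - d^2 - 12*d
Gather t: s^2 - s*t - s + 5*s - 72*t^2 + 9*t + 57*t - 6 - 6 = s^2 + 4*s - 72*t^2 + t*(66 - s) - 12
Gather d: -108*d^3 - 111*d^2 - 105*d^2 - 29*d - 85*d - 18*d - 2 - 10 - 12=-108*d^3 - 216*d^2 - 132*d - 24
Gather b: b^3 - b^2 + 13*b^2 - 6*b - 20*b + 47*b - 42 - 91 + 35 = b^3 + 12*b^2 + 21*b - 98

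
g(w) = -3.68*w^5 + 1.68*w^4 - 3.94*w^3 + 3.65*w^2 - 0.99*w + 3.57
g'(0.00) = -0.99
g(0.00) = 3.57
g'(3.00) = -1394.43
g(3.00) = -831.09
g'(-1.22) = -80.45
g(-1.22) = 31.03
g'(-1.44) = -135.19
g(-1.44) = 54.34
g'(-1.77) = -268.80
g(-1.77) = 119.03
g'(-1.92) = -356.19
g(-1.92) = 165.66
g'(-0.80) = -25.37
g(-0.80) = 10.61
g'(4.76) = -8955.25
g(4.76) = -8473.46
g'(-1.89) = -337.16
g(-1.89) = 155.26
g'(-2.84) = -1467.98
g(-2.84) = 915.25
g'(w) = -18.4*w^4 + 6.72*w^3 - 11.82*w^2 + 7.3*w - 0.99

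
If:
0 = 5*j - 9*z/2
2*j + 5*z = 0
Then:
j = 0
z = 0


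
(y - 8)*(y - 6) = y^2 - 14*y + 48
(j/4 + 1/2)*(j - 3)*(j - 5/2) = j^3/4 - 7*j^2/8 - 7*j/8 + 15/4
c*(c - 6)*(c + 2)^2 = c^4 - 2*c^3 - 20*c^2 - 24*c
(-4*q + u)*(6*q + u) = -24*q^2 + 2*q*u + u^2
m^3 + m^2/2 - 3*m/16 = m*(m - 1/4)*(m + 3/4)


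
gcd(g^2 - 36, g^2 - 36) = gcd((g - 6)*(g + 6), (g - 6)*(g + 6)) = g^2 - 36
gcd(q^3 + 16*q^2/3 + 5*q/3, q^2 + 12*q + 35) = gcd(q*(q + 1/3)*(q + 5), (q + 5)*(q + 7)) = q + 5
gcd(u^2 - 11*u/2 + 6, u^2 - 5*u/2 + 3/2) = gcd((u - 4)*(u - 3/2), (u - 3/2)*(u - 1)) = u - 3/2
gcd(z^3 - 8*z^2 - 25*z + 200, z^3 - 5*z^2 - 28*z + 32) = z - 8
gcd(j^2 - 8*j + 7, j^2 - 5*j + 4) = j - 1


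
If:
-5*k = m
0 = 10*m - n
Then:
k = -n/50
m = n/10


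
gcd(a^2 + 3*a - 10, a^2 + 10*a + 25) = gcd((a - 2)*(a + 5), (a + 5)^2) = a + 5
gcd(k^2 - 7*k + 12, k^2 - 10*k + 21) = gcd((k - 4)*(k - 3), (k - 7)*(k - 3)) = k - 3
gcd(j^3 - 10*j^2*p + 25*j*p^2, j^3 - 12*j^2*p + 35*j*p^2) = -j^2 + 5*j*p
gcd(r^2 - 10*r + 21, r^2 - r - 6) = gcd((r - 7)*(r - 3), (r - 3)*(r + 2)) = r - 3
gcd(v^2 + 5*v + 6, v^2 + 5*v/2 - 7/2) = 1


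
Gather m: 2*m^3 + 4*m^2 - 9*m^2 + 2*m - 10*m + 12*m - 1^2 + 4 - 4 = 2*m^3 - 5*m^2 + 4*m - 1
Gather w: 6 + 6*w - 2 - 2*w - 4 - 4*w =0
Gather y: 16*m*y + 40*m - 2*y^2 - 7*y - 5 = 40*m - 2*y^2 + y*(16*m - 7) - 5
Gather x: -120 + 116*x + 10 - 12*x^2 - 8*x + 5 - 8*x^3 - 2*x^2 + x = -8*x^3 - 14*x^2 + 109*x - 105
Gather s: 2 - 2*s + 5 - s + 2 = 9 - 3*s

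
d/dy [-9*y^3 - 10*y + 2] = -27*y^2 - 10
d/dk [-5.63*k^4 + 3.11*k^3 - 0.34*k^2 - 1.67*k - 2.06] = -22.52*k^3 + 9.33*k^2 - 0.68*k - 1.67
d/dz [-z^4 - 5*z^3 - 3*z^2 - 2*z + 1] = -4*z^3 - 15*z^2 - 6*z - 2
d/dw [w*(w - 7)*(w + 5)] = 3*w^2 - 4*w - 35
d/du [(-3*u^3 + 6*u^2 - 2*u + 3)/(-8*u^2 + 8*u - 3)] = (24*u^4 - 48*u^3 + 59*u^2 + 12*u - 18)/(64*u^4 - 128*u^3 + 112*u^2 - 48*u + 9)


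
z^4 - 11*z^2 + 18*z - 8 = (z - 2)*(z - 1)^2*(z + 4)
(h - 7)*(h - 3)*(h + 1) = h^3 - 9*h^2 + 11*h + 21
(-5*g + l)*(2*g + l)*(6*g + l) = -60*g^3 - 28*g^2*l + 3*g*l^2 + l^3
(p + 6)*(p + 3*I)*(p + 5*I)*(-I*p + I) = -I*p^4 + 8*p^3 - 5*I*p^3 + 40*p^2 + 21*I*p^2 - 48*p + 75*I*p - 90*I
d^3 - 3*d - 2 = (d - 2)*(d + 1)^2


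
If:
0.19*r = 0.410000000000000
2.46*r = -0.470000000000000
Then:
No Solution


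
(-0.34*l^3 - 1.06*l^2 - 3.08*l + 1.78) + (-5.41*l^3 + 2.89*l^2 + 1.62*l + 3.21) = -5.75*l^3 + 1.83*l^2 - 1.46*l + 4.99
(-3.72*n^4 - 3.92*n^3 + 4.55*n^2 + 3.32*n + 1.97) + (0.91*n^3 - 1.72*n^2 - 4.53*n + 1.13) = -3.72*n^4 - 3.01*n^3 + 2.83*n^2 - 1.21*n + 3.1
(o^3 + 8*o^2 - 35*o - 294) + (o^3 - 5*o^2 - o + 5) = 2*o^3 + 3*o^2 - 36*o - 289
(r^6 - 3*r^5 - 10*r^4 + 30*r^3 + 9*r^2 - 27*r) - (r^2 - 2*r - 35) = r^6 - 3*r^5 - 10*r^4 + 30*r^3 + 8*r^2 - 25*r + 35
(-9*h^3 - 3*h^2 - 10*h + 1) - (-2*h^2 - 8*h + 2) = -9*h^3 - h^2 - 2*h - 1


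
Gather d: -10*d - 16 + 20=4 - 10*d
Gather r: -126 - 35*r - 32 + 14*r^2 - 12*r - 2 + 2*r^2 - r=16*r^2 - 48*r - 160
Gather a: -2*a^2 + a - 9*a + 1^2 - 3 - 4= -2*a^2 - 8*a - 6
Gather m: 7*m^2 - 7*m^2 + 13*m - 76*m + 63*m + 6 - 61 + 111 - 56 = 0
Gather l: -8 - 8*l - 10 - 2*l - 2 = -10*l - 20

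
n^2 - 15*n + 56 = (n - 8)*(n - 7)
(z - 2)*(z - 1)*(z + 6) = z^3 + 3*z^2 - 16*z + 12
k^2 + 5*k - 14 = (k - 2)*(k + 7)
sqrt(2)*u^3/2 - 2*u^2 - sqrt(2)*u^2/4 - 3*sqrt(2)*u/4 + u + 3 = (u - 3/2)*(u - 2*sqrt(2))*(sqrt(2)*u/2 + sqrt(2)/2)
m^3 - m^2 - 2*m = m*(m - 2)*(m + 1)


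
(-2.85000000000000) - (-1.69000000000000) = -1.16000000000000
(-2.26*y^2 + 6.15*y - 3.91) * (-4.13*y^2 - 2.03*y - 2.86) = 9.3338*y^4 - 20.8117*y^3 + 10.1274*y^2 - 9.6517*y + 11.1826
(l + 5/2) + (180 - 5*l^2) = -5*l^2 + l + 365/2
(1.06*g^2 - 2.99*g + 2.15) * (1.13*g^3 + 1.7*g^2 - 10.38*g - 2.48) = 1.1978*g^5 - 1.5767*g^4 - 13.6563*g^3 + 32.0624*g^2 - 14.9018*g - 5.332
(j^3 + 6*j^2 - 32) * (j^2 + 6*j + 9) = j^5 + 12*j^4 + 45*j^3 + 22*j^2 - 192*j - 288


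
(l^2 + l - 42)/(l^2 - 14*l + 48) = (l + 7)/(l - 8)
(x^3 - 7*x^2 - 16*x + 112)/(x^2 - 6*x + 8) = (x^2 - 3*x - 28)/(x - 2)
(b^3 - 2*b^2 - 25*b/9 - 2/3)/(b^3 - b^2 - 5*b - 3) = (b^2 + b + 2/9)/(b^2 + 2*b + 1)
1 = 1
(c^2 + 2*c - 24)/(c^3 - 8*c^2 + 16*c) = (c + 6)/(c*(c - 4))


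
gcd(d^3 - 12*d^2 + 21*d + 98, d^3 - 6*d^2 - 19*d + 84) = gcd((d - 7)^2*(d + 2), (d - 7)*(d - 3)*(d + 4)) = d - 7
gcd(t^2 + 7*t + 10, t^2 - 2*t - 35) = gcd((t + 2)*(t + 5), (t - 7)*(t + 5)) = t + 5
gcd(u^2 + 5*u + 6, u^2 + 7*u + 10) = u + 2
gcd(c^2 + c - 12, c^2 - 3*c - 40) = 1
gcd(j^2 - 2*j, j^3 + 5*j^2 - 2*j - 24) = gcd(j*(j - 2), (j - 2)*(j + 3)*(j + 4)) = j - 2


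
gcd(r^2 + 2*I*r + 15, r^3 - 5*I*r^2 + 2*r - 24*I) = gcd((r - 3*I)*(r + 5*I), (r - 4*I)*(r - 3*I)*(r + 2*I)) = r - 3*I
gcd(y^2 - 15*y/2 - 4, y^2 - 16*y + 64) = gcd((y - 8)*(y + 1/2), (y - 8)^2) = y - 8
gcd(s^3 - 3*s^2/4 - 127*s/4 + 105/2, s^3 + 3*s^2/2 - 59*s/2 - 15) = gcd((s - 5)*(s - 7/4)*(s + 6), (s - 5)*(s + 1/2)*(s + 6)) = s^2 + s - 30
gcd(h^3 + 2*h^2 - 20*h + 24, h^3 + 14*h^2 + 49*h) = 1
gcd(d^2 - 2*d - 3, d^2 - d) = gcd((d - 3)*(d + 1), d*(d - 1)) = 1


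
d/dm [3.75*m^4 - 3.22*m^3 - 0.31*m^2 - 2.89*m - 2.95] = 15.0*m^3 - 9.66*m^2 - 0.62*m - 2.89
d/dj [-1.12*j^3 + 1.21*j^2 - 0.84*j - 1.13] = -3.36*j^2 + 2.42*j - 0.84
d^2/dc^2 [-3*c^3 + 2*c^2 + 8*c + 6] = 4 - 18*c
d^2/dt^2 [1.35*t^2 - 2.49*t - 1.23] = 2.70000000000000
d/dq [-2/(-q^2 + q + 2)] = 2*(1 - 2*q)/(-q^2 + q + 2)^2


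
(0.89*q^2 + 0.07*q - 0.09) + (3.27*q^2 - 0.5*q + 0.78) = 4.16*q^2 - 0.43*q + 0.69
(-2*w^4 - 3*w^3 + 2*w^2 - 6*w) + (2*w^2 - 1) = -2*w^4 - 3*w^3 + 4*w^2 - 6*w - 1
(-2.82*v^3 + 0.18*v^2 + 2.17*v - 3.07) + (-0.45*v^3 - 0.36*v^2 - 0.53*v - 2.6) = -3.27*v^3 - 0.18*v^2 + 1.64*v - 5.67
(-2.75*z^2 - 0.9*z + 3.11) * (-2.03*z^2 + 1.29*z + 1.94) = 5.5825*z^4 - 1.7205*z^3 - 12.8093*z^2 + 2.2659*z + 6.0334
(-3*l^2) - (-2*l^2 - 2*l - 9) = -l^2 + 2*l + 9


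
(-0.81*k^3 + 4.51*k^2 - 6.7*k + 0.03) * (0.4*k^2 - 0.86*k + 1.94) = -0.324*k^5 + 2.5006*k^4 - 8.13*k^3 + 14.5234*k^2 - 13.0238*k + 0.0582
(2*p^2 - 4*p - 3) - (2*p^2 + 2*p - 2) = -6*p - 1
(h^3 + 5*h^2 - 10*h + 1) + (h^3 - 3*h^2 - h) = 2*h^3 + 2*h^2 - 11*h + 1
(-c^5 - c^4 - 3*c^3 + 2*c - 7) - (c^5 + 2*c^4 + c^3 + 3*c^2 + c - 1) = -2*c^5 - 3*c^4 - 4*c^3 - 3*c^2 + c - 6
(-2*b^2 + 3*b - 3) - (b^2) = -3*b^2 + 3*b - 3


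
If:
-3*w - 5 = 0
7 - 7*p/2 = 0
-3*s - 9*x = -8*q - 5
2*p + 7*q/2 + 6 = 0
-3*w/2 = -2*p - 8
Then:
No Solution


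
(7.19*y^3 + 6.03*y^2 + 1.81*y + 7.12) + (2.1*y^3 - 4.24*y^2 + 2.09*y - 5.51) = 9.29*y^3 + 1.79*y^2 + 3.9*y + 1.61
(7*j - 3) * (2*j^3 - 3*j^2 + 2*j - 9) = 14*j^4 - 27*j^3 + 23*j^2 - 69*j + 27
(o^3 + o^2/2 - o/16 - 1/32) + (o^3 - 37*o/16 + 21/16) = 2*o^3 + o^2/2 - 19*o/8 + 41/32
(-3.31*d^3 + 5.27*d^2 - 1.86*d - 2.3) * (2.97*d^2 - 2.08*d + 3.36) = -9.8307*d^5 + 22.5367*d^4 - 27.6074*d^3 + 14.745*d^2 - 1.4656*d - 7.728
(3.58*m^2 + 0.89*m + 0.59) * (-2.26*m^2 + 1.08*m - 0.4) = -8.0908*m^4 + 1.855*m^3 - 1.8042*m^2 + 0.2812*m - 0.236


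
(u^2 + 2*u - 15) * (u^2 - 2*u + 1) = u^4 - 18*u^2 + 32*u - 15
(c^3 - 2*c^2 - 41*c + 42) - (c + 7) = c^3 - 2*c^2 - 42*c + 35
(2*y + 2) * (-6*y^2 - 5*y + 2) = -12*y^3 - 22*y^2 - 6*y + 4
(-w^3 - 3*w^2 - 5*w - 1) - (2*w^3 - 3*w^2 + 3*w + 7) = -3*w^3 - 8*w - 8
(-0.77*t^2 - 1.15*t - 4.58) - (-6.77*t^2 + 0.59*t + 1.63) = 6.0*t^2 - 1.74*t - 6.21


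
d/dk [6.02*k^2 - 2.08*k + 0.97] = 12.04*k - 2.08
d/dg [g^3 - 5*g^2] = g*(3*g - 10)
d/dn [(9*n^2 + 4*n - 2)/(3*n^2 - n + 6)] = (-21*n^2 + 120*n + 22)/(9*n^4 - 6*n^3 + 37*n^2 - 12*n + 36)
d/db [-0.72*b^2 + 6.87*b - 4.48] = 6.87 - 1.44*b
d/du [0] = 0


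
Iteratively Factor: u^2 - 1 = (u + 1)*(u - 1)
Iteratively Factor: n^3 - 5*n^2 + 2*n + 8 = (n - 4)*(n^2 - n - 2) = (n - 4)*(n + 1)*(n - 2)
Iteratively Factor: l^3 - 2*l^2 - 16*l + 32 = (l + 4)*(l^2 - 6*l + 8) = (l - 2)*(l + 4)*(l - 4)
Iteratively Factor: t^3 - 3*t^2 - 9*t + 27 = (t - 3)*(t^2 - 9) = (t - 3)*(t + 3)*(t - 3)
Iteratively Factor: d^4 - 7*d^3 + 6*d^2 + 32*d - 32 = (d - 1)*(d^3 - 6*d^2 + 32) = (d - 1)*(d + 2)*(d^2 - 8*d + 16) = (d - 4)*(d - 1)*(d + 2)*(d - 4)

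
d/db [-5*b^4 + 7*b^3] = b^2*(21 - 20*b)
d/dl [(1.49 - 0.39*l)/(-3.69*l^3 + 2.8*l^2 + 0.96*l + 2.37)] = (-2.8782*l^3 + 17.5863*l^2 - 8.344*l - 2.3547)/(13.6161*l^6 - 20.664*l^5 + 0.755199999999999*l^4 - 12.1146*l^3 + 14.1936*l^2 + 4.5504*l + 5.6169)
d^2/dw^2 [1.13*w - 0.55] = 0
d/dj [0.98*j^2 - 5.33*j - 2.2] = 1.96*j - 5.33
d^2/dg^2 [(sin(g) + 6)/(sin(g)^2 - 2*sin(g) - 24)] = (sin(g)^5 + 26*sin(g)^4 + 106*sin(g)^3 + 516*sin(g)^2 + 216*sin(g) - 240)/(-sin(g)^2 + 2*sin(g) + 24)^3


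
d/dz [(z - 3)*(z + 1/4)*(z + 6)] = 3*z^2 + 13*z/2 - 69/4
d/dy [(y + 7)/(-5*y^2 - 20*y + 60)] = (-y^2 - 4*y + 2*(y + 2)*(y + 7) + 12)/(5*(y^2 + 4*y - 12)^2)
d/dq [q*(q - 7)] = 2*q - 7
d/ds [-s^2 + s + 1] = 1 - 2*s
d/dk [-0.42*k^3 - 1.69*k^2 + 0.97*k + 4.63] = -1.26*k^2 - 3.38*k + 0.97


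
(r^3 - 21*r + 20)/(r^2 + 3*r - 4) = (r^2 + r - 20)/(r + 4)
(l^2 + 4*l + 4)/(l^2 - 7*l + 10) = (l^2 + 4*l + 4)/(l^2 - 7*l + 10)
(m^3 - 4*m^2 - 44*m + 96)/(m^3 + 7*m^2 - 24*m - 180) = (m^2 - 10*m + 16)/(m^2 + m - 30)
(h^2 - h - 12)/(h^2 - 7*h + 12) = (h + 3)/(h - 3)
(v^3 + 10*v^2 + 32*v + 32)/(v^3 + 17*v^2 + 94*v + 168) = (v^2 + 6*v + 8)/(v^2 + 13*v + 42)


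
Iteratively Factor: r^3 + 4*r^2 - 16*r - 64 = (r - 4)*(r^2 + 8*r + 16) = (r - 4)*(r + 4)*(r + 4)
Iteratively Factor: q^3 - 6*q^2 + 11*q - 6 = (q - 1)*(q^2 - 5*q + 6) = (q - 3)*(q - 1)*(q - 2)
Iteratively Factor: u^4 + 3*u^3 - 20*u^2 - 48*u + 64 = (u - 1)*(u^3 + 4*u^2 - 16*u - 64) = (u - 1)*(u + 4)*(u^2 - 16) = (u - 4)*(u - 1)*(u + 4)*(u + 4)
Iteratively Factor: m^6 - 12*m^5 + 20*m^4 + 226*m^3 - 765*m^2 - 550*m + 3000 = (m + 2)*(m^5 - 14*m^4 + 48*m^3 + 130*m^2 - 1025*m + 1500) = (m + 2)*(m + 4)*(m^4 - 18*m^3 + 120*m^2 - 350*m + 375) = (m - 5)*(m + 2)*(m + 4)*(m^3 - 13*m^2 + 55*m - 75) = (m - 5)*(m - 3)*(m + 2)*(m + 4)*(m^2 - 10*m + 25) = (m - 5)^2*(m - 3)*(m + 2)*(m + 4)*(m - 5)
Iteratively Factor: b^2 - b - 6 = (b + 2)*(b - 3)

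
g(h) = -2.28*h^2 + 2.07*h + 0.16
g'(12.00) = -52.65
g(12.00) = -303.32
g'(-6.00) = 29.43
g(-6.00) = -94.34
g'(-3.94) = 20.04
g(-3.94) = -43.39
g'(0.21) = 1.11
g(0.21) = 0.49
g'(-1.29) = 7.95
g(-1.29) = -6.30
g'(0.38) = 0.34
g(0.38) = 0.62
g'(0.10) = 1.61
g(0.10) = 0.34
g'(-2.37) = 12.88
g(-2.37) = -17.55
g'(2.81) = -10.74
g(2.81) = -12.03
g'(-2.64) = 14.11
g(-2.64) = -21.20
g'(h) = 2.07 - 4.56*h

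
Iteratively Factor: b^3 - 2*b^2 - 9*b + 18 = (b + 3)*(b^2 - 5*b + 6) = (b - 2)*(b + 3)*(b - 3)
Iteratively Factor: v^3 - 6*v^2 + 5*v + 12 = (v - 3)*(v^2 - 3*v - 4) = (v - 4)*(v - 3)*(v + 1)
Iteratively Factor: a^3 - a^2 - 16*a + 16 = (a - 4)*(a^2 + 3*a - 4) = (a - 4)*(a + 4)*(a - 1)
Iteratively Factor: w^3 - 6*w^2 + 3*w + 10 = (w - 5)*(w^2 - w - 2) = (w - 5)*(w + 1)*(w - 2)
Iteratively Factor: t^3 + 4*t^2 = (t + 4)*(t^2) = t*(t + 4)*(t)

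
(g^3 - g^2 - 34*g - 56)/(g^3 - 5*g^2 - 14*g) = (g + 4)/g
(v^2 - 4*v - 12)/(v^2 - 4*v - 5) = (-v^2 + 4*v + 12)/(-v^2 + 4*v + 5)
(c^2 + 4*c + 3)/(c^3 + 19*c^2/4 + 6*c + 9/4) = 4/(4*c + 3)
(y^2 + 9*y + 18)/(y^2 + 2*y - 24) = (y + 3)/(y - 4)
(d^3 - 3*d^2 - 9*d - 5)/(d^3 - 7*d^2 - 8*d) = (d^2 - 4*d - 5)/(d*(d - 8))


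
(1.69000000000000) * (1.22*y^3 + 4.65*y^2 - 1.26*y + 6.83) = 2.0618*y^3 + 7.8585*y^2 - 2.1294*y + 11.5427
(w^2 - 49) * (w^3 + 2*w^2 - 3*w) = w^5 + 2*w^4 - 52*w^3 - 98*w^2 + 147*w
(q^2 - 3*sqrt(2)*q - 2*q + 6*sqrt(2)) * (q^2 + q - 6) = q^4 - 3*sqrt(2)*q^3 - q^3 - 8*q^2 + 3*sqrt(2)*q^2 + 12*q + 24*sqrt(2)*q - 36*sqrt(2)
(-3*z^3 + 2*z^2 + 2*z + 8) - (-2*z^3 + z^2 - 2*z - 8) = -z^3 + z^2 + 4*z + 16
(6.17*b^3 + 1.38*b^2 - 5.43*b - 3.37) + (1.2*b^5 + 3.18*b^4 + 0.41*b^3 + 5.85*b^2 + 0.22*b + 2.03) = 1.2*b^5 + 3.18*b^4 + 6.58*b^3 + 7.23*b^2 - 5.21*b - 1.34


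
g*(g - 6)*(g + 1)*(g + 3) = g^4 - 2*g^3 - 21*g^2 - 18*g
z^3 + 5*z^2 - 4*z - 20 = (z - 2)*(z + 2)*(z + 5)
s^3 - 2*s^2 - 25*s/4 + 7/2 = (s - 7/2)*(s - 1/2)*(s + 2)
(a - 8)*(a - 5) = a^2 - 13*a + 40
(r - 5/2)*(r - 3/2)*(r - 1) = r^3 - 5*r^2 + 31*r/4 - 15/4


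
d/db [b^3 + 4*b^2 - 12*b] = 3*b^2 + 8*b - 12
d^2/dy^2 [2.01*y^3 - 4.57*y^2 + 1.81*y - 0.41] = 12.06*y - 9.14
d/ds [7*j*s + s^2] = 7*j + 2*s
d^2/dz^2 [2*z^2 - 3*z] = 4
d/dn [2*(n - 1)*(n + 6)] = 4*n + 10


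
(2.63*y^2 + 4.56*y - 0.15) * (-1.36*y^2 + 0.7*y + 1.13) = -3.5768*y^4 - 4.3606*y^3 + 6.3679*y^2 + 5.0478*y - 0.1695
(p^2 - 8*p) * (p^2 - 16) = p^4 - 8*p^3 - 16*p^2 + 128*p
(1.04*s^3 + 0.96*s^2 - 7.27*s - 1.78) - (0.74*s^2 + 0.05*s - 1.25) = 1.04*s^3 + 0.22*s^2 - 7.32*s - 0.53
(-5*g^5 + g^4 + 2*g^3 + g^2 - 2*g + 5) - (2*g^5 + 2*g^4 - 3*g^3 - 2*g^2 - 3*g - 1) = -7*g^5 - g^4 + 5*g^3 + 3*g^2 + g + 6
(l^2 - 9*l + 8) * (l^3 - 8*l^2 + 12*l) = l^5 - 17*l^4 + 92*l^3 - 172*l^2 + 96*l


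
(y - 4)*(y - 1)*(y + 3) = y^3 - 2*y^2 - 11*y + 12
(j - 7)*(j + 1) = j^2 - 6*j - 7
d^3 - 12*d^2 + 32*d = d*(d - 8)*(d - 4)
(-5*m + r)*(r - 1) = -5*m*r + 5*m + r^2 - r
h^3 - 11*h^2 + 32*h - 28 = (h - 7)*(h - 2)^2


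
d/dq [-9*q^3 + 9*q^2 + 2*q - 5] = -27*q^2 + 18*q + 2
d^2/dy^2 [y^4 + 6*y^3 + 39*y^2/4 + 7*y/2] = 12*y^2 + 36*y + 39/2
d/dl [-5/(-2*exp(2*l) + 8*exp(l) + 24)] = 5*(2 - exp(l))*exp(l)/(-exp(2*l) + 4*exp(l) + 12)^2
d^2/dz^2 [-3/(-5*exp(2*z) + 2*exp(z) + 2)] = 6*((1 - 10*exp(z))*(-5*exp(2*z) + 2*exp(z) + 2) - 4*(5*exp(z) - 1)^2*exp(z))*exp(z)/(-5*exp(2*z) + 2*exp(z) + 2)^3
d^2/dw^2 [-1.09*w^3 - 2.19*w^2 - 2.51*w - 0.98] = -6.54*w - 4.38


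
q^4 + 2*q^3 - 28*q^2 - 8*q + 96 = (q - 4)*(q - 2)*(q + 2)*(q + 6)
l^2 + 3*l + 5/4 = (l + 1/2)*(l + 5/2)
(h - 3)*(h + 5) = h^2 + 2*h - 15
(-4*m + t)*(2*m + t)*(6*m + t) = -48*m^3 - 20*m^2*t + 4*m*t^2 + t^3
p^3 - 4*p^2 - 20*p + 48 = (p - 6)*(p - 2)*(p + 4)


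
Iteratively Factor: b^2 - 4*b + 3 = (b - 1)*(b - 3)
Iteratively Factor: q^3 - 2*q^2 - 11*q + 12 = (q - 1)*(q^2 - q - 12) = (q - 4)*(q - 1)*(q + 3)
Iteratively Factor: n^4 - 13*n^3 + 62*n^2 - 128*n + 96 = (n - 3)*(n^3 - 10*n^2 + 32*n - 32) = (n - 4)*(n - 3)*(n^2 - 6*n + 8) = (n - 4)^2*(n - 3)*(n - 2)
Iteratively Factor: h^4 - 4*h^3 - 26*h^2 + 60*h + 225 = (h - 5)*(h^3 + h^2 - 21*h - 45) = (h - 5)*(h + 3)*(h^2 - 2*h - 15) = (h - 5)*(h + 3)^2*(h - 5)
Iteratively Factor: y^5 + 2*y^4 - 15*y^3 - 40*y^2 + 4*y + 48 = (y - 1)*(y^4 + 3*y^3 - 12*y^2 - 52*y - 48) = (y - 4)*(y - 1)*(y^3 + 7*y^2 + 16*y + 12) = (y - 4)*(y - 1)*(y + 3)*(y^2 + 4*y + 4) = (y - 4)*(y - 1)*(y + 2)*(y + 3)*(y + 2)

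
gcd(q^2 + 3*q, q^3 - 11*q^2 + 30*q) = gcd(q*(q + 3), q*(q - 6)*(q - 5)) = q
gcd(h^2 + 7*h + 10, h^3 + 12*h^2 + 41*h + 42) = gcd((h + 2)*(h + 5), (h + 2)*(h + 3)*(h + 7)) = h + 2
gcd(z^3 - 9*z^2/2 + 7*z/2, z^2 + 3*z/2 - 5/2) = z - 1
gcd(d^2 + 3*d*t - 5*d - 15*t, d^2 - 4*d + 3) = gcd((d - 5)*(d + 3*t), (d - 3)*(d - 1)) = 1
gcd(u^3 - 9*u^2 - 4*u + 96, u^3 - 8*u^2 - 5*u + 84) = u^2 - u - 12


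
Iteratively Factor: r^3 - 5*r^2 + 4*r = (r)*(r^2 - 5*r + 4) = r*(r - 4)*(r - 1)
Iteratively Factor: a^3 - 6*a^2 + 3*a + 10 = (a + 1)*(a^2 - 7*a + 10) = (a - 2)*(a + 1)*(a - 5)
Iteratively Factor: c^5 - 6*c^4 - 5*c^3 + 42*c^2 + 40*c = (c + 2)*(c^4 - 8*c^3 + 11*c^2 + 20*c) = c*(c + 2)*(c^3 - 8*c^2 + 11*c + 20) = c*(c + 1)*(c + 2)*(c^2 - 9*c + 20) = c*(c - 4)*(c + 1)*(c + 2)*(c - 5)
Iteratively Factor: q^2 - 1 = (q - 1)*(q + 1)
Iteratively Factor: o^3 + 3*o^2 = (o)*(o^2 + 3*o) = o^2*(o + 3)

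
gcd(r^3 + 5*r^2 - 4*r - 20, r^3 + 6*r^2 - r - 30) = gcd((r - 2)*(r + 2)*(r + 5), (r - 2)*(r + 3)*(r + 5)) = r^2 + 3*r - 10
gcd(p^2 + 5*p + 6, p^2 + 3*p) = p + 3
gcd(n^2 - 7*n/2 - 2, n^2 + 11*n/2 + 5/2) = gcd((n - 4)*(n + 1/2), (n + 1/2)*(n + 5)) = n + 1/2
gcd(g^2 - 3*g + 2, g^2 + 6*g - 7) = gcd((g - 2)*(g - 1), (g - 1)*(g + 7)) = g - 1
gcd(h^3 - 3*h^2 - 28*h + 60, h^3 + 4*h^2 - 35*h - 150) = h^2 - h - 30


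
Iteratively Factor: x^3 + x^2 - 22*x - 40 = (x - 5)*(x^2 + 6*x + 8) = (x - 5)*(x + 4)*(x + 2)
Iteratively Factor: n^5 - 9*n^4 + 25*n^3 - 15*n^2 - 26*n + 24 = (n - 1)*(n^4 - 8*n^3 + 17*n^2 + 2*n - 24) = (n - 2)*(n - 1)*(n^3 - 6*n^2 + 5*n + 12) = (n - 3)*(n - 2)*(n - 1)*(n^2 - 3*n - 4) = (n - 3)*(n - 2)*(n - 1)*(n + 1)*(n - 4)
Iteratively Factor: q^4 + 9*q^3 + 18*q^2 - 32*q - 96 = (q + 3)*(q^3 + 6*q^2 - 32) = (q + 3)*(q + 4)*(q^2 + 2*q - 8) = (q - 2)*(q + 3)*(q + 4)*(q + 4)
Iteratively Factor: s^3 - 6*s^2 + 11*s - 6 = (s - 1)*(s^2 - 5*s + 6) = (s - 3)*(s - 1)*(s - 2)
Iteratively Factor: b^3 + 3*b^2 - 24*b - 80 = (b + 4)*(b^2 - b - 20) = (b - 5)*(b + 4)*(b + 4)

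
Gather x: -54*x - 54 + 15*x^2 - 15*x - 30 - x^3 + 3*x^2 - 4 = -x^3 + 18*x^2 - 69*x - 88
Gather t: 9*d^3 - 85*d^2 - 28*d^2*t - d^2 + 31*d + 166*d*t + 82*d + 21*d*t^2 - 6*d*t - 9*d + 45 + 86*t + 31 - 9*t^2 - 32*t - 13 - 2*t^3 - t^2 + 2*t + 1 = 9*d^3 - 86*d^2 + 104*d - 2*t^3 + t^2*(21*d - 10) + t*(-28*d^2 + 160*d + 56) + 64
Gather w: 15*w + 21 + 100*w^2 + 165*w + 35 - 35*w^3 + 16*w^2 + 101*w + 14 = -35*w^3 + 116*w^2 + 281*w + 70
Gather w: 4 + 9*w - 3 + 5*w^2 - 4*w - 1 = 5*w^2 + 5*w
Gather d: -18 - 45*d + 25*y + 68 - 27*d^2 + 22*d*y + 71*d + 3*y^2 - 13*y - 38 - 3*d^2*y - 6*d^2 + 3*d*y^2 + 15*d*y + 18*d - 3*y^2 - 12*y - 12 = d^2*(-3*y - 33) + d*(3*y^2 + 37*y + 44)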